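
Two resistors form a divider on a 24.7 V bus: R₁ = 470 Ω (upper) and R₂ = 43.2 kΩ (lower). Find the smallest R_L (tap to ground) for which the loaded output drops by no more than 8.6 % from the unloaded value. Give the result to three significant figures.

R_L(min) ≈ 4.94 kΩ

Output resistance R_th = R₁‖R₂ = (470 × 43200)/43670 = 464.9 Ω.
The fractional drop is R_th/(R_th + R_L); requiring this ≤ 0.0860 gives R_L ≥ R_th(1/0.0860 − 1) = 464.9 × 10.63 = 4.94 kΩ.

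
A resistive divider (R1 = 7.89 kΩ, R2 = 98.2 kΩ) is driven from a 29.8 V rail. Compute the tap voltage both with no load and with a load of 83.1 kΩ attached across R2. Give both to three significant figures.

Open-circuit: V = 29.8 × 98.2/(7.89 + 98.2) = 27.6 V.
With the load, R2 becomes R2‖R_L = 45.01 kΩ, so V = 29.8 × 45.01/52.90 = 25.4 V.

Unloaded: 27.6 V; loaded: 25.4 V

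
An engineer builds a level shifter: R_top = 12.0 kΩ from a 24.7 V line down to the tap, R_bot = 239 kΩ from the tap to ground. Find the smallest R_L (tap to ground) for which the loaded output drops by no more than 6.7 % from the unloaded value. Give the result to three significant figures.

R_L(min) ≈ 159 kΩ

Output resistance R_th = R_top‖R_bot = (12.0 × 239)/251.0 = 11.43 kΩ.
The fractional drop is R_th/(R_th + R_L); requiring this ≤ 0.0670 gives R_L ≥ R_th(1/0.0670 − 1) = 11.43 × 13.93 = 159 kΩ.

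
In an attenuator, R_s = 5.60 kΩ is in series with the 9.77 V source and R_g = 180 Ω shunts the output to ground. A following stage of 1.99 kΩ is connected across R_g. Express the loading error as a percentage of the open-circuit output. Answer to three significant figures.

8.06 %

The divider's output (Thévenin) resistance is R_s‖R_g = 174.4 Ω.
Fractional drop under load = R_th/(R_th + R_L) = 174.4 / (174.4 + 1990) = 0.08057.
So the output falls by 8.06 %.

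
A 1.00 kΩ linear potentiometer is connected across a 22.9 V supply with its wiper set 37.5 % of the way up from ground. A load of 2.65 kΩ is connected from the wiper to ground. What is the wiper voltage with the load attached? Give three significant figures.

The wiper splits the pot into (1−α)R = 625.0 Ω above and αR = 375.0 Ω below.
Lower section ‖ load = 328.5 Ω.
V_wiper = 22.9 × 328.5/(625.0 + 328.5) = 7.89 V.

V ≈ 7.89 V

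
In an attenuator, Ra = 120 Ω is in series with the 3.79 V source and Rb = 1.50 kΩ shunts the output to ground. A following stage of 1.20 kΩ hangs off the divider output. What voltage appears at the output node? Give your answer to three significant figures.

V_out ≈ 3.21 V

The load sits in parallel with Rb: Rb‖R_L = (1500 × 1200) / (1500 + 1200) = 666.7 Ω.
V_out = 3.79 × 666.7 / (120 + 666.7) = 3.79 × 666.7/786.7 = 3.21 V.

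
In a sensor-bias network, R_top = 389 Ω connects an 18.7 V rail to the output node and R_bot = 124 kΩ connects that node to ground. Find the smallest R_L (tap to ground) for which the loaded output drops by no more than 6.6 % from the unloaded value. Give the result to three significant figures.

R_L(min) ≈ 5.49 kΩ

Output resistance R_th = R_top‖R_bot = (389 × 124000)/124400 = 387.8 Ω.
The fractional drop is R_th/(R_th + R_L); requiring this ≤ 0.0660 gives R_L ≥ R_th(1/0.0660 − 1) = 387.8 × 14.15 = 5.49 kΩ.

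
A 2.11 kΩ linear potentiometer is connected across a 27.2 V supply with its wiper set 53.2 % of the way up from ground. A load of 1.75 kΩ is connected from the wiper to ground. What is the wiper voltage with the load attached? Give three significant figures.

The wiper splits the pot into (1−α)R = 987.5 Ω above and αR = 1123 Ω below.
Lower section ‖ load = 683.9 Ω.
V_wiper = 27.2 × 683.9/(987.5 + 683.9) = 11.1 V.

V ≈ 11.1 V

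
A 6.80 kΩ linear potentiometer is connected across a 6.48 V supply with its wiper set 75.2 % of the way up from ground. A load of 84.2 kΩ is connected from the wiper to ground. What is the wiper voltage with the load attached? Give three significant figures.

V ≈ 4.80 V

The wiper splits the pot into (1−α)R = 1.686 kΩ above and αR = 5.114 kΩ below.
Lower section ‖ load = 4.821 kΩ.
V_wiper = 6.48 × 4.821/(1.686 + 4.821) = 4.80 V.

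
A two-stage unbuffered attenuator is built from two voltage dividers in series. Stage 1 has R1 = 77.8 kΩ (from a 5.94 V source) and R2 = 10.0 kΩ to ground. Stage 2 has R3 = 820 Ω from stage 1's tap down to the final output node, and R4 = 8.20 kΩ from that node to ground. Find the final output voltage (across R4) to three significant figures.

Stage 2 presents R3+R4 = 9020 Ω as a load on stage 1's tap.
Stage 1's lower leg becomes R2‖(R3+R4) = 4742 Ω, so V_mid = 5.94 × 4742/82540 = 0.3413 V.
Stage 2 is itself unloaded: V_out = V_mid × R4/(R3+R4) = 0.3413 × 8200/9020 = 0.310 V.

V_out ≈ 0.310 V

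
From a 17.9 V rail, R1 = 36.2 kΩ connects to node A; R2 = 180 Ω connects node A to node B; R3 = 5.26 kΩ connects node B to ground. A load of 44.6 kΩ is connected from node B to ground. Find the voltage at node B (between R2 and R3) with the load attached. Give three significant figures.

At node B, R3 is in parallel with the load: R3‖R_L = 4705 Ω.
Below node A the resistance is R2 + (R3‖R_L) = 4885 Ω, so V_A = 17.9 × 4885/41090 = 2.128 V.
Then V_B = V_A × (R3‖R_L)/(R2 + R3‖R_L) = 2.128 × 4705/4885 = 2.05 V.

V ≈ 2.05 V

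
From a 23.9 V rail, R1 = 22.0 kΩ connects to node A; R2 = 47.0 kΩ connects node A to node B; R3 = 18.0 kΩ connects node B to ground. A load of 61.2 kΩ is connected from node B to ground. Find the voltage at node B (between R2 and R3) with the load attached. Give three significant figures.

V ≈ 4.01 V

At node B, R3 is in parallel with the load: R3‖R_L = 13.91 kΩ.
Below node A the resistance is R2 + (R3‖R_L) = 60.91 kΩ, so V_A = 23.9 × 60.91/82.91 = 17.56 V.
Then V_B = V_A × (R3‖R_L)/(R2 + R3‖R_L) = 17.56 × 13.91/60.91 = 4.01 V.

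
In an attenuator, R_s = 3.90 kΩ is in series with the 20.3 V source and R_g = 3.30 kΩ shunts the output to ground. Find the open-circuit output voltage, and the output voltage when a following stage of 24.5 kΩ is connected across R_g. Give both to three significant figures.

Unloaded: 9.30 V; loaded: 8.67 V

Open-circuit: V = 20.3 × 3.30/(3.90 + 3.30) = 9.30 V.
With the load, R_g becomes R_g‖R_L = 2.908 kΩ, so V = 20.3 × 2.908/6.808 = 8.67 V.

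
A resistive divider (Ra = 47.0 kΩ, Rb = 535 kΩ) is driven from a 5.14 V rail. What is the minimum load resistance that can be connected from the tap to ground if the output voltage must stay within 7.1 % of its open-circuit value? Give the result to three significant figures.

R_L(min) ≈ 565 kΩ

Output resistance R_th = Ra‖Rb = (47.0 × 535)/582.0 = 43.20 kΩ.
The fractional drop is R_th/(R_th + R_L); requiring this ≤ 0.0710 gives R_L ≥ R_th(1/0.0710 − 1) = 43.20 × 13.08 = 565 kΩ.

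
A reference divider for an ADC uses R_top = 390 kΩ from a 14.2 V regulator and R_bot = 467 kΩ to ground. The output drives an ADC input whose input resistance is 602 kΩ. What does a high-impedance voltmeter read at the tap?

The load sits in parallel with R_bot: R_bot‖R_L = (467 × 602) / (467 + 602) = 263.0 kΩ.
V_out = 14.2 × 263.0 / (390 + 263.0) = 14.2 × 263.0/653.0 = 5.72 V.

V_out ≈ 5.72 V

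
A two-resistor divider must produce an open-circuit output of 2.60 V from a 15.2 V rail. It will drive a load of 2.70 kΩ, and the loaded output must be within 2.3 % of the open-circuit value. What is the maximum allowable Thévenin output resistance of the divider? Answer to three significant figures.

Loading drop = R_th/(R_th + R_L) ≤ 0.0230, so R_th ≤ R_L · ε/(1−ε) = 2.70 kΩ × 0.0230/0.9770 = 63.6 Ω.
(Any R1, R2 with R2/(R1+R2) = 0.171 and R1‖R2 ≤ 63.6 Ω will meet the spec.)

R_th ≤ 63.6 Ω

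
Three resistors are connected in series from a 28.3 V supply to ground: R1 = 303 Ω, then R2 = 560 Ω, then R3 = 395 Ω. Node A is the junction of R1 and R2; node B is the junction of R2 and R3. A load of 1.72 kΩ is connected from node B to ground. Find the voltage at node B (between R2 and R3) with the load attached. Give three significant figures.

At node B, R3 is in parallel with the load: R3‖R_L = 321.2 Ω.
Below node A the resistance is R2 + (R3‖R_L) = 881.2 Ω, so V_A = 28.3 × 881.2/1184 = 21.06 V.
Then V_B = V_A × (R3‖R_L)/(R2 + R3‖R_L) = 21.06 × 321.2/881.2 = 7.68 V.

V ≈ 7.68 V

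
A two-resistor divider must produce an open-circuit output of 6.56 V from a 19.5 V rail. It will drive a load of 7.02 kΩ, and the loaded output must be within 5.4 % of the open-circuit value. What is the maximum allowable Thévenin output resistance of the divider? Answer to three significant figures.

R_th ≤ 401 Ω

Loading drop = R_th/(R_th + R_L) ≤ 0.0540, so R_th ≤ R_L · ε/(1−ε) = 7.02 kΩ × 0.0540/0.9460 = 401 Ω.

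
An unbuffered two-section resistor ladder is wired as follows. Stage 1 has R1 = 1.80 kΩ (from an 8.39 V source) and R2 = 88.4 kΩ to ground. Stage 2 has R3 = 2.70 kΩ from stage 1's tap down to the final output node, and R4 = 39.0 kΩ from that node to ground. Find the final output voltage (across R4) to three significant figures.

Stage 2 presents R3+R4 = 41.70 kΩ as a load on stage 1's tap.
Stage 1's lower leg becomes R2‖(R3+R4) = 28.33 kΩ, so V_mid = 8.39 × 28.33/30.13 = 7.889 V.
Stage 2 is itself unloaded: V_out = V_mid × R4/(R3+R4) = 7.889 × 39.0/41.70 = 7.38 V.

V_out ≈ 7.38 V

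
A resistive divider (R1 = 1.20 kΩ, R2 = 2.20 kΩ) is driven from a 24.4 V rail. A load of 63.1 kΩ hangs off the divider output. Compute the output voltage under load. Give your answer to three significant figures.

V_out ≈ 15.6 V

The load sits in parallel with R2: R2‖R_L = (2.20 × 63.1) / (2.20 + 63.1) = 2.126 kΩ.
V_out = 24.4 × 2.126 / (1.20 + 2.126) = 24.4 × 2.126/3.326 = 15.6 V.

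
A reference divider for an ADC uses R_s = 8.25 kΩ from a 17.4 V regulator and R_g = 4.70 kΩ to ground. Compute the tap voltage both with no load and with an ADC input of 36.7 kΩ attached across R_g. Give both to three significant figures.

Unloaded: 6.32 V; loaded: 5.84 V

Open-circuit: V = 17.4 × 4.70/(8.25 + 4.70) = 6.32 V.
With the load, R_g becomes R_g‖R_L = 4.166 kΩ, so V = 17.4 × 4.166/12.42 = 5.84 V.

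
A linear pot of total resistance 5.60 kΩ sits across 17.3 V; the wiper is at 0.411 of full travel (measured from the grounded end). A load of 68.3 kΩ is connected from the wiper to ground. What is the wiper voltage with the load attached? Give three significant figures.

V ≈ 6.97 V

The wiper splits the pot into (1−α)R = 3.298 kΩ above and αR = 2.302 kΩ below.
Lower section ‖ load = 2.227 kΩ.
V_wiper = 17.3 × 2.227/(3.298 + 2.227) = 6.97 V.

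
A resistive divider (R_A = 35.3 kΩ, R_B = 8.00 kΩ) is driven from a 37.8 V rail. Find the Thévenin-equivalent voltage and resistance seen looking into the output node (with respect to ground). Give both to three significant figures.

V_th is the open-circuit tap voltage: 37.8 × 8.00/(35.3 + 8.00) = 6.98 V.
With the supply zeroed, R_A and R_B appear in parallel from the tap: R_th = R_A‖R_B = (35.3 × 8.00)/43.30 = 6.52 kΩ.

V_th = 6.98 V, R_th = 6.52 kΩ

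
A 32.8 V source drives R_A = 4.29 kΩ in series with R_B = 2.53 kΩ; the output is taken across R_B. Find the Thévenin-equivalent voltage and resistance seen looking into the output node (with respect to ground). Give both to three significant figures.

V_th = 12.2 V, R_th = 1.59 kΩ

V_th is the open-circuit tap voltage: 32.8 × 2.53/(4.29 + 2.53) = 12.2 V.
With the supply zeroed, R_A and R_B appear in parallel from the tap: R_th = R_A‖R_B = (4.29 × 2.53)/6.820 = 1.59 kΩ.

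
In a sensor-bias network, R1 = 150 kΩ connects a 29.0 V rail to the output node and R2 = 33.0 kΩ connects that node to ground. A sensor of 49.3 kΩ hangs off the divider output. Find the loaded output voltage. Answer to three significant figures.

The load sits in parallel with R2: R2‖R_L = (33.0 × 49.3) / (33.0 + 49.3) = 19.77 kΩ.
V_out = 29.0 × 19.77 / (150 + 19.77) = 29.0 × 19.77/169.8 = 3.38 V.

V_out ≈ 3.38 V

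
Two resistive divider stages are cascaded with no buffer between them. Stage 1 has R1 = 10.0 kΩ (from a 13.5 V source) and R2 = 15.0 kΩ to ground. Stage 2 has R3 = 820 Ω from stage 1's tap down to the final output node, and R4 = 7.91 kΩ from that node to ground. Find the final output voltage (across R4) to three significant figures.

V_out ≈ 4.35 V

Stage 2 presents R3+R4 = 8730 Ω as a load on stage 1's tap.
Stage 1's lower leg becomes R2‖(R3+R4) = 5518 Ω, so V_mid = 13.5 × 5518/15520 = 4.801 V.
Stage 2 is itself unloaded: V_out = V_mid × R4/(R3+R4) = 4.801 × 7910/8730 = 4.35 V.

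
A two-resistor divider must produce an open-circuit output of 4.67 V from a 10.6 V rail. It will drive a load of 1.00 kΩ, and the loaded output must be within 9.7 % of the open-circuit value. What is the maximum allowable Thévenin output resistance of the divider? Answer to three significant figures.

Loading drop = R_th/(R_th + R_L) ≤ 0.0970, so R_th ≤ R_L · ε/(1−ε) = 1.00 kΩ × 0.0970/0.9030 = 107 Ω.
(Any R1, R2 with R2/(R1+R2) = 0.441 and R1‖R2 ≤ 107 Ω will meet the spec.)

R_th ≤ 107 Ω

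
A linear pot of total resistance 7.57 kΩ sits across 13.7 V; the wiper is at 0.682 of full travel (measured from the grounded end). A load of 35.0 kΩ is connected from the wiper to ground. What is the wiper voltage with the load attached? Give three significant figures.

The wiper splits the pot into (1−α)R = 2.407 kΩ above and αR = 5.163 kΩ below.
Lower section ‖ load = 4.499 kΩ.
V_wiper = 13.7 × 4.499/(2.407 + 4.499) = 8.92 V.

V ≈ 8.92 V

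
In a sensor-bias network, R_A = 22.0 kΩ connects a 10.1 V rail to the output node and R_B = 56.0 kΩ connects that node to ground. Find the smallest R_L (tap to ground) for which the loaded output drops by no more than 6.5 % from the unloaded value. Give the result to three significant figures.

R_L(min) ≈ 227 kΩ

Output resistance R_th = R_A‖R_B = (22.0 × 56.0)/78.00 = 15.79 kΩ.
The fractional drop is R_th/(R_th + R_L); requiring this ≤ 0.0650 gives R_L ≥ R_th(1/0.0650 − 1) = 15.79 × 14.38 = 227 kΩ.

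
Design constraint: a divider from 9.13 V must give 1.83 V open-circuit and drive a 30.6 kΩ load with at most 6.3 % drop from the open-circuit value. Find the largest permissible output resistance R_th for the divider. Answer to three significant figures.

R_th ≤ 2.06 kΩ

Loading drop = R_th/(R_th + R_L) ≤ 0.0630, so R_th ≤ R_L · ε/(1−ε) = 30.6 kΩ × 0.0630/0.9370 = 2.06 kΩ.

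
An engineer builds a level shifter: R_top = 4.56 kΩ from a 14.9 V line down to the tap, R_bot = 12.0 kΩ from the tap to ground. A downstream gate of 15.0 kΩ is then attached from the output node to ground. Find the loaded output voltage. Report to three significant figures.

The load sits in parallel with R_bot: R_bot‖R_L = (12.0 × 15.0) / (12.0 + 15.0) = 6.667 kΩ.
V_out = 14.9 × 6.667 / (4.56 + 6.667) = 14.9 × 6.667/11.23 = 8.85 V.

V_out ≈ 8.85 V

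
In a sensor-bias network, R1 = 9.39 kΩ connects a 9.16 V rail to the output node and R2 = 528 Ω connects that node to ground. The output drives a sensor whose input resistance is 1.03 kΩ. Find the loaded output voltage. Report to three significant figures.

The load sits in parallel with R2: R2‖R_L = (528 × 1030) / (528 + 1030) = 349.1 Ω.
V_out = 9.16 × 349.1 / (9390 + 349.1) = 9.16 × 349.1/9739 = 0.328 V.

V_out ≈ 0.328 V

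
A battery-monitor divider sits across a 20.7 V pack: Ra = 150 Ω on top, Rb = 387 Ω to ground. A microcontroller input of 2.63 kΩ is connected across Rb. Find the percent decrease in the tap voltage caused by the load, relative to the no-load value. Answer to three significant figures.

The divider's output (Thévenin) resistance is Ra‖Rb = 108.1 Ω.
Fractional drop under load = R_th/(R_th + R_L) = 108.1 / (108.1 + 2630) = 0.03948.
So the output falls by 3.95 %.

3.95 %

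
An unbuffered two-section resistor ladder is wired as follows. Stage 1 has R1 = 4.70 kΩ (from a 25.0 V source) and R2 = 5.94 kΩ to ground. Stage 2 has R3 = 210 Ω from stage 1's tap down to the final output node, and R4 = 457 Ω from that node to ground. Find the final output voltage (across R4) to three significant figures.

V_out ≈ 1.94 V

Stage 2 presents R3+R4 = 667.0 Ω as a load on stage 1's tap.
Stage 1's lower leg becomes R2‖(R3+R4) = 599.7 Ω, so V_mid = 25.0 × 599.7/5300 = 2.829 V.
Stage 2 is itself unloaded: V_out = V_mid × R4/(R3+R4) = 2.829 × 457/667.0 = 1.94 V.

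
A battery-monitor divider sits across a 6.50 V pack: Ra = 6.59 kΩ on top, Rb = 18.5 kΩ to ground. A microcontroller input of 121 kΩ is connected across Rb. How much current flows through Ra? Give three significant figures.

Rb‖R_L = 16.05 kΩ, so the source sees Ra + Rb‖R_L = 22.64 kΩ.
I = 6.50 V / 22.64 kΩ = 0.287 mA.

I ≈ 0.287 mA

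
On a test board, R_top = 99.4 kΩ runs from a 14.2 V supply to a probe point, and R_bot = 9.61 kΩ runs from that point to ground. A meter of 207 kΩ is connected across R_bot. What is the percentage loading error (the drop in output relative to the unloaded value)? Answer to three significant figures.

4.06 %

The divider's output (Thévenin) resistance is R_top‖R_bot = 8.763 kΩ.
Fractional drop under load = R_th/(R_th + R_L) = 8.763 / (8.763 + 207) = 0.04061.
So the output falls by 4.06 %.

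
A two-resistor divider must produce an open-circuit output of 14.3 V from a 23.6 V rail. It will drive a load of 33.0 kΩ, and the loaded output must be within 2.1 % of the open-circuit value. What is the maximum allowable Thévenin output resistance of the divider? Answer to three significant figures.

Loading drop = R_th/(R_th + R_L) ≤ 0.0210, so R_th ≤ R_L · ε/(1−ε) = 33.0 kΩ × 0.0210/0.9790 = 708 Ω.
(Any R1, R2 with R2/(R1+R2) = 0.606 and R1‖R2 ≤ 708 Ω will meet the spec.)

R_th ≤ 708 Ω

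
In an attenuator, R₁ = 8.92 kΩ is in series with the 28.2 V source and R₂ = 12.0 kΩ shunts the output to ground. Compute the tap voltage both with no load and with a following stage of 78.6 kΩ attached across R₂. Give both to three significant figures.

Open-circuit: V = 28.2 × 12.0/(8.92 + 12.0) = 16.2 V.
With the load, R₂ becomes R₂‖R_L = 10.41 kΩ, so V = 28.2 × 10.41/19.33 = 15.2 V.

Unloaded: 16.2 V; loaded: 15.2 V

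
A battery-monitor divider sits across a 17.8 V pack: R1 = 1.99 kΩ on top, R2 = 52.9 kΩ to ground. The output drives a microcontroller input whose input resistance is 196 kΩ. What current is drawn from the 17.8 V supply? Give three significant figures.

R2‖R_L = 41.66 kΩ, so the source sees R1 + R2‖R_L = 43.65 kΩ.
I = 17.8 V / 43.65 kΩ = 0.408 mA.

I ≈ 0.408 mA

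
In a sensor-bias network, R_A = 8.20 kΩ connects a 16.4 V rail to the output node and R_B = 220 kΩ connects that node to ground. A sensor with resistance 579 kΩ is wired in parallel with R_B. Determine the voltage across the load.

V_out ≈ 15.6 V

The load sits in parallel with R_B: R_B‖R_L = (220 × 579) / (220 + 579) = 159.4 kΩ.
V_out = 16.4 × 159.4 / (8.20 + 159.4) = 16.4 × 159.4/167.6 = 15.6 V.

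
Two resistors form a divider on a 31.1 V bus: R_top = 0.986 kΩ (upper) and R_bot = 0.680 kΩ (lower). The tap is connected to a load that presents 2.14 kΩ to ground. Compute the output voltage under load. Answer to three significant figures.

The load sits in parallel with R_bot: R_bot‖R_L = (680 × 2140) / (680 + 2140) = 516.0 Ω.
V_out = 31.1 × 516.0 / (986 + 516.0) = 31.1 × 516.0/1502 = 10.7 V.
(Unloaded it would have been 12.7 V.)

V_out ≈ 10.7 V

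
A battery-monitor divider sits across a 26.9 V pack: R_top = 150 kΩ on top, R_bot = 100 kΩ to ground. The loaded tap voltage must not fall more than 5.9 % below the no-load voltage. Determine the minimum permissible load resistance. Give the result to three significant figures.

Output resistance R_th = R_top‖R_bot = (150 × 100)/250.0 = 60.00 kΩ.
The fractional drop is R_th/(R_th + R_L); requiring this ≤ 0.0590 gives R_L ≥ R_th(1/0.0590 − 1) = 60.00 × 15.95 = 957 kΩ.

R_L(min) ≈ 957 kΩ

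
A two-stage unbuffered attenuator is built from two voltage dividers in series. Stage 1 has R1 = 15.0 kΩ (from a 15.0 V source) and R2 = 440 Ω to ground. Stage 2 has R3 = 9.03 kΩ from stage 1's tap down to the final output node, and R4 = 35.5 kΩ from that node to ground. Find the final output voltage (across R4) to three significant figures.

V_out ≈ 0.338 V

Stage 2 presents R3+R4 = 44530 Ω as a load on stage 1's tap.
Stage 1's lower leg becomes R2‖(R3+R4) = 435.7 Ω, so V_mid = 15.0 × 435.7/15440 = 0.4234 V.
Stage 2 is itself unloaded: V_out = V_mid × R4/(R3+R4) = 0.4234 × 35500/44530 = 0.338 V.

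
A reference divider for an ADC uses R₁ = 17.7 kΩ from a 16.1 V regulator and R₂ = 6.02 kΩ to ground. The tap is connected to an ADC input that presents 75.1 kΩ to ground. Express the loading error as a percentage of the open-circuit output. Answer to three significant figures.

The divider's output (Thévenin) resistance is R₁‖R₂ = 4.492 kΩ.
Fractional drop under load = R_th/(R_th + R_L) = 4.492 / (4.492 + 75.1) = 0.05644.
So the output falls by 5.64 %.

5.64 %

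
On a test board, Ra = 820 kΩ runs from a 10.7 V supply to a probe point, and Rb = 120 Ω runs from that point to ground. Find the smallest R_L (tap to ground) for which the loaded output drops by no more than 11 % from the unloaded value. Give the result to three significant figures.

Output resistance R_th = Ra‖Rb = (820000 × 120)/820100 = 120.0 Ω.
The fractional drop is R_th/(R_th + R_L); requiring this ≤ 0.110 gives R_L ≥ R_th(1/0.110 − 1) = 120.0 × 8.091 = 971 Ω.

R_L(min) ≈ 971 Ω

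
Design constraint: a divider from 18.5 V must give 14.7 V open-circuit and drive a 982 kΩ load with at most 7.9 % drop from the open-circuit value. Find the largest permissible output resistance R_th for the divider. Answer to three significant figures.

Loading drop = R_th/(R_th + R_L) ≤ 0.0790, so R_th ≤ R_L · ε/(1−ε) = 982 kΩ × 0.0790/0.9210 = 84.2 kΩ.
(Any R1, R2 with R2/(R1+R2) = 0.795 and R1‖R2 ≤ 84.2 kΩ will meet the spec.)

R_th ≤ 84.2 kΩ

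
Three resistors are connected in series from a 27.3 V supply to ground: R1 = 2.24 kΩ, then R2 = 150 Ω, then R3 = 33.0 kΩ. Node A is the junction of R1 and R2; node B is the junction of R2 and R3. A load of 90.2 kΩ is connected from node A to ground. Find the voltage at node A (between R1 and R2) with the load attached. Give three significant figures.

V ≈ 25.0 V

Below node A the series string R2+R3 = 33150 Ω sits in parallel with the 90200 Ω load: 24240 Ω.
V_A = 27.3 × 24240/(2240 + 24240) = 25.0 V.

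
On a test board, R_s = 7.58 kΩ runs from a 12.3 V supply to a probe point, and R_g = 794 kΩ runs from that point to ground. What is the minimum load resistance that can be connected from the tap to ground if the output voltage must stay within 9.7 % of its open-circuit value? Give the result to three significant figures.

R_L(min) ≈ 69.9 kΩ

Output resistance R_th = R_s‖R_g = (7.58 × 794)/801.6 = 7.508 kΩ.
The fractional drop is R_th/(R_th + R_L); requiring this ≤ 0.0970 gives R_L ≥ R_th(1/0.0970 − 1) = 7.508 × 9.309 = 69.9 kΩ.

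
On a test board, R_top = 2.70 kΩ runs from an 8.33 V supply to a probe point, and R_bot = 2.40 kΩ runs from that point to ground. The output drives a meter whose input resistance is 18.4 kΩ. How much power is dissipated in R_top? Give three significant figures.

P ≈ 8.05 mW

Total resistance from the source is R_top + (R_bot‖R_L) = 4.823 kΩ, so I = 8.33/4.823 kΩ = 1.727 mA.
P = I²·R_top = (1.727 mA)² × 2.70 kΩ = 8.05 mW.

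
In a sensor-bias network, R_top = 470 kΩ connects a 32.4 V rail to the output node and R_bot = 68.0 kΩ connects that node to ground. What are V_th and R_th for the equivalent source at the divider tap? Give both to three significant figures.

V_th = 4.10 V, R_th = 59.4 kΩ

V_th is the open-circuit tap voltage: 32.4 × 68.0/(470 + 68.0) = 4.10 V.
With the supply zeroed, R_top and R_bot appear in parallel from the tap: R_th = R_top‖R_bot = (470 × 68.0)/538.0 = 59.4 kΩ.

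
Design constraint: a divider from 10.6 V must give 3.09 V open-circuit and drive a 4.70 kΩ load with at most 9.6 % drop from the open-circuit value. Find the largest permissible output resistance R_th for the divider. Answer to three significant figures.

R_th ≤ 499 Ω

Loading drop = R_th/(R_th + R_L) ≤ 0.0960, so R_th ≤ R_L · ε/(1−ε) = 4.70 kΩ × 0.0960/0.9040 = 499 Ω.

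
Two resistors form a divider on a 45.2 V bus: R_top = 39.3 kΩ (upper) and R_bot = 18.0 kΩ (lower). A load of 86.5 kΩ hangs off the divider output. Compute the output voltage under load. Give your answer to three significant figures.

V_out ≈ 12.4 V

The load sits in parallel with R_bot: R_bot‖R_L = (18.0 × 86.5) / (18.0 + 86.5) = 14.90 kΩ.
V_out = 45.2 × 14.90 / (39.3 + 14.90) = 45.2 × 14.90/54.20 = 12.4 V.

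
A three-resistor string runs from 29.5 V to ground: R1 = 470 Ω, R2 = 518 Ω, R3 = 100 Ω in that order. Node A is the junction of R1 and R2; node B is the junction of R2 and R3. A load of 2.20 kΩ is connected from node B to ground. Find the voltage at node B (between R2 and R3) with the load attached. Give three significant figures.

At node B, R3 is in parallel with the load: R3‖R_L = 95.65 Ω.
Below node A the resistance is R2 + (R3‖R_L) = 613.7 Ω, so V_A = 29.5 × 613.7/1084 = 16.71 V.
Then V_B = V_A × (R3‖R_L)/(R2 + R3‖R_L) = 16.71 × 95.65/613.7 = 2.60 V.

V ≈ 2.60 V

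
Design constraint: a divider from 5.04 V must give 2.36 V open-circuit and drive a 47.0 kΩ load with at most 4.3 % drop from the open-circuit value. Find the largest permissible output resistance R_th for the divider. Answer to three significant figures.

Loading drop = R_th/(R_th + R_L) ≤ 0.0430, so R_th ≤ R_L · ε/(1−ε) = 47.0 kΩ × 0.0430/0.9570 = 2.11 kΩ.
(Any R1, R2 with R2/(R1+R2) = 0.468 and R1‖R2 ≤ 2.11 kΩ will meet the spec.)

R_th ≤ 2.11 kΩ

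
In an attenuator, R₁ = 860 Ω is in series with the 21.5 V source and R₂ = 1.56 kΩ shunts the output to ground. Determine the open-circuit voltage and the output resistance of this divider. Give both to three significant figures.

V_th is the open-circuit tap voltage: 21.5 × 1560/(860 + 1560) = 13.9 V.
With the supply zeroed, R₁ and R₂ appear in parallel from the tap: R_th = R₁‖R₂ = (860 × 1560)/2420 = 554 Ω.

V_th = 13.9 V, R_th = 554 Ω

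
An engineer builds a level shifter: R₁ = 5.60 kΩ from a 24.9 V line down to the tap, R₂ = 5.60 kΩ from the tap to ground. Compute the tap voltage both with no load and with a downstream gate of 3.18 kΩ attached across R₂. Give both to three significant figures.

Unloaded: 12.4 V; loaded: 6.62 V

Open-circuit: V = 24.9 × 5.60/(5.60 + 5.60) = 12.4 V.
With the load, R₂ becomes R₂‖R_L = 2.028 kΩ, so V = 24.9 × 2.028/7.628 = 6.62 V.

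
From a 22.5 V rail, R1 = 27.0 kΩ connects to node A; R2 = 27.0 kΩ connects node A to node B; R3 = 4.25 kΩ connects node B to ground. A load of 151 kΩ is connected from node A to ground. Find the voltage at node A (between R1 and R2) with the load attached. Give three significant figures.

Below node A the series string R2+R3 = 31.25 kΩ sits in parallel with the 151 kΩ load: 25.89 kΩ.
V_A = 22.5 × 25.89/(27.0 + 25.89) = 11.0 V.

V ≈ 11.0 V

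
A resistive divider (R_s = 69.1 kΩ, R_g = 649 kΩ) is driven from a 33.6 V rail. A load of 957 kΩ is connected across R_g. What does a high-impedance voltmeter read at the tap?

V_out ≈ 28.5 V

The load sits in parallel with R_g: R_g‖R_L = (649 × 957) / (649 + 957) = 386.7 kΩ.
V_out = 33.6 × 386.7 / (69.1 + 386.7) = 33.6 × 386.7/455.8 = 28.5 V.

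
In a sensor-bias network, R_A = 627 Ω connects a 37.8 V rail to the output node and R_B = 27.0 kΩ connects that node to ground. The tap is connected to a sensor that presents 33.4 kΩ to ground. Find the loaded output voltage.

V_out ≈ 36.3 V

The load sits in parallel with R_B: R_B‖R_L = (27000 × 33400) / (27000 + 33400) = 14930 Ω.
V_out = 37.8 × 14930 / (627 + 14930) = 37.8 × 14930/15560 = 36.3 V.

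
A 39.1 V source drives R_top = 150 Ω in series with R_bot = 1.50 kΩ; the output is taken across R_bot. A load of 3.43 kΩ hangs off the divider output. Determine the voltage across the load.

The load sits in parallel with R_bot: R_bot‖R_L = (1500 × 3430) / (1500 + 3430) = 1044 Ω.
V_out = 39.1 × 1044 / (150 + 1044) = 39.1 × 1044/1194 = 34.2 V.
(Unloaded it would have been 35.5 V.)

V_out ≈ 34.2 V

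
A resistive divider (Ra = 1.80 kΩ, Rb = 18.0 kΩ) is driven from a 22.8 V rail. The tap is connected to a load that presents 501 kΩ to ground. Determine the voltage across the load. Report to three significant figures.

V_out ≈ 20.7 V

The load sits in parallel with Rb: Rb‖R_L = (18.0 × 501) / (18.0 + 501) = 17.38 kΩ.
V_out = 22.8 × 17.38 / (1.80 + 17.38) = 22.8 × 17.38/19.18 = 20.7 V.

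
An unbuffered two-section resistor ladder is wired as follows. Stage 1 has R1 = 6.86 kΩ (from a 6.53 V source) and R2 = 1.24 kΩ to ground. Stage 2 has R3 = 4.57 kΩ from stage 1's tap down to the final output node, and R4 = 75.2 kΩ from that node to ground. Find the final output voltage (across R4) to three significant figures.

Stage 2 presents R3+R4 = 79.77 kΩ as a load on stage 1's tap.
Stage 1's lower leg becomes R2‖(R3+R4) = 1.221 kΩ, so V_mid = 6.53 × 1.221/8.081 = 0.9867 V.
Stage 2 is itself unloaded: V_out = V_mid × R4/(R3+R4) = 0.9867 × 75.2/79.77 = 0.930 V.

V_out ≈ 0.930 V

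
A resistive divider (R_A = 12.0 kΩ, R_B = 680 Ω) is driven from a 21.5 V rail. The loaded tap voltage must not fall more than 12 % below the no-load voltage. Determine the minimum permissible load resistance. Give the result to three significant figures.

Output resistance R_th = R_A‖R_B = (12000 × 680)/12680 = 643.5 Ω.
The fractional drop is R_th/(R_th + R_L); requiring this ≤ 0.120 gives R_L ≥ R_th(1/0.120 − 1) = 643.5 × 7.333 = 4.72 kΩ.

R_L(min) ≈ 4.72 kΩ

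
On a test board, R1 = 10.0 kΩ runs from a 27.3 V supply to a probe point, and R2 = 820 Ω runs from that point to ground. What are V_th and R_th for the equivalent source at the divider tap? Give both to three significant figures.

V_th is the open-circuit tap voltage: 27.3 × 820/(10000 + 820) = 2.07 V.
With the supply zeroed, R1 and R2 appear in parallel from the tap: R_th = R1‖R2 = (10000 × 820)/10820 = 758 Ω.

V_th = 2.07 V, R_th = 758 Ω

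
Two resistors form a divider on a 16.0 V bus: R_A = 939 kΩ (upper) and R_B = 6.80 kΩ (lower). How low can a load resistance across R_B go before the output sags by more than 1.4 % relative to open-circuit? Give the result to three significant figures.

R_L(min) ≈ 475 kΩ

Output resistance R_th = R_A‖R_B = (939 × 6.80)/945.8 = 6.751 kΩ.
The fractional drop is R_th/(R_th + R_L); requiring this ≤ 0.0140 gives R_L ≥ R_th(1/0.0140 − 1) = 6.751 × 70.43 = 475 kΩ.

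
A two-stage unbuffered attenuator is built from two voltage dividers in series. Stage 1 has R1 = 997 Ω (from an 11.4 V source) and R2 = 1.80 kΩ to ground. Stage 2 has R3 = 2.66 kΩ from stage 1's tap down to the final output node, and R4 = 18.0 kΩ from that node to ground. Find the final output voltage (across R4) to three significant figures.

V_out ≈ 6.20 V

Stage 2 presents R3+R4 = 20660 Ω as a load on stage 1's tap.
Stage 1's lower leg becomes R2‖(R3+R4) = 1656 Ω, so V_mid = 11.4 × 1656/2653 = 7.115 V.
Stage 2 is itself unloaded: V_out = V_mid × R4/(R3+R4) = 7.115 × 18000/20660 = 6.20 V.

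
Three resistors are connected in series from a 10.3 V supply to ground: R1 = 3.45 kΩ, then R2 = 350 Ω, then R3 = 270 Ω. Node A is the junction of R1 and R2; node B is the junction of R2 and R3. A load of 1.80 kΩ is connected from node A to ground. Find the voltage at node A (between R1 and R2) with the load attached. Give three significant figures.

Below node A the series string R2+R3 = 620.0 Ω sits in parallel with the 1800 Ω load: 461.2 Ω.
V_A = 10.3 × 461.2/(3450 + 461.2) = 1.21 V.

V ≈ 1.21 V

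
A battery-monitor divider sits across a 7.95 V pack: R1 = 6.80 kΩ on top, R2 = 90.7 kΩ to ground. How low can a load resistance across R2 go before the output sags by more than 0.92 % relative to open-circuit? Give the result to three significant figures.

Output resistance R_th = R1‖R2 = (6.80 × 90.7)/97.50 = 6.326 kΩ.
The fractional drop is R_th/(R_th + R_L); requiring this ≤ 0.00920 gives R_L ≥ R_th(1/0.00920 − 1) = 6.326 × 107.7 = 681 kΩ.

R_L(min) ≈ 681 kΩ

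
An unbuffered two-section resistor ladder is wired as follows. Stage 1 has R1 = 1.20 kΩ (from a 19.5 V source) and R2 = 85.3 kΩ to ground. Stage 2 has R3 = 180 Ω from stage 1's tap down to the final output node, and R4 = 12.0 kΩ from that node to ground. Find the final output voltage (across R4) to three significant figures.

Stage 2 presents R3+R4 = 12180 Ω as a load on stage 1's tap.
Stage 1's lower leg becomes R2‖(R3+R4) = 10660 Ω, so V_mid = 19.5 × 10660/11860 = 17.53 V.
Stage 2 is itself unloaded: V_out = V_mid × R4/(R3+R4) = 17.53 × 12000/12180 = 17.3 V.

V_out ≈ 17.3 V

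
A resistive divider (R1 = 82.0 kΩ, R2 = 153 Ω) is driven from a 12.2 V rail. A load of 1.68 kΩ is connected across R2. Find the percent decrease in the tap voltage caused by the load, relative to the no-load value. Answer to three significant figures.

The divider's output (Thévenin) resistance is R1‖R2 = 152.7 Ω.
Fractional drop under load = R_th/(R_th + R_L) = 152.7 / (152.7 + 1680) = 0.08333.
So the output falls by 8.33 %.

8.33 %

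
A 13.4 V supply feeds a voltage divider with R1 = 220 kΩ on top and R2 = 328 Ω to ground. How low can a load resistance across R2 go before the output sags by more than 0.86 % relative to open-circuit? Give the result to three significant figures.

R_L(min) ≈ 37.8 kΩ

Output resistance R_th = R1‖R2 = (220000 × 328)/220300 = 327.5 Ω.
The fractional drop is R_th/(R_th + R_L); requiring this ≤ 0.00860 gives R_L ≥ R_th(1/0.00860 − 1) = 327.5 × 115.3 = 37.8 kΩ.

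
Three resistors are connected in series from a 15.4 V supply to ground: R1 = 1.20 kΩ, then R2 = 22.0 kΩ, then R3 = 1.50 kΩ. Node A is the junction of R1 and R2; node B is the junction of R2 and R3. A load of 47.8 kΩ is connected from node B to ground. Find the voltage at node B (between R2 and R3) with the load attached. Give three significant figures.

V ≈ 0.908 V

At node B, R3 is in parallel with the load: R3‖R_L = 1.454 kΩ.
Below node A the resistance is R2 + (R3‖R_L) = 23.45 kΩ, so V_A = 15.4 × 23.45/24.65 = 14.65 V.
Then V_B = V_A × (R3‖R_L)/(R2 + R3‖R_L) = 14.65 × 1.454/23.45 = 0.908 V.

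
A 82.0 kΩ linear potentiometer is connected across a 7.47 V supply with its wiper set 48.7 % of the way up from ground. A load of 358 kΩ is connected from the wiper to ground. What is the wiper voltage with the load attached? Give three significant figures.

V ≈ 3.44 V

The wiper splits the pot into (1−α)R = 42.07 kΩ above and αR = 39.93 kΩ below.
Lower section ‖ load = 35.93 kΩ.
V_wiper = 7.47 × 35.93/(42.07 + 35.93) = 3.44 V.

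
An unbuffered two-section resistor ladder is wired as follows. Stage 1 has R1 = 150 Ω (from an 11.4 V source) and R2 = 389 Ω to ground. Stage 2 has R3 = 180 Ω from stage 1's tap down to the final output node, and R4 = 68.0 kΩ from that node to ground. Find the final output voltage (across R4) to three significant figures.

V_out ≈ 8.19 V

Stage 2 presents R3+R4 = 68180 Ω as a load on stage 1's tap.
Stage 1's lower leg becomes R2‖(R3+R4) = 386.8 Ω, so V_mid = 11.4 × 386.8/536.8 = 8.214 V.
Stage 2 is itself unloaded: V_out = V_mid × R4/(R3+R4) = 8.214 × 68000/68180 = 8.19 V.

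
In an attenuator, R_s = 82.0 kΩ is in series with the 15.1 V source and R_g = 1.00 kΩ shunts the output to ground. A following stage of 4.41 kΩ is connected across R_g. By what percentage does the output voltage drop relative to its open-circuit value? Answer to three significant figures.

Unloaded V = 15.1 × 1.00/83.00 = 0.1819 V.
Loaded: R_g‖R_L = 0.8152 kΩ, giving V = 15.1 × 0.8152/82.82 = 0.1486 V.
Drop = (0.1819 − 0.1486) / 0.1819 = 18.3 %.

18.3 %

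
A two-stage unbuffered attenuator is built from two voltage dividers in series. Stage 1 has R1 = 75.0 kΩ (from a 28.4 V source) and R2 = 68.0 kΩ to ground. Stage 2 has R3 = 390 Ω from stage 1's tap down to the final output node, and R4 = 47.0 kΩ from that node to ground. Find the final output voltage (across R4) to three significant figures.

V_out ≈ 7.64 V

Stage 2 presents R3+R4 = 47390 Ω as a load on stage 1's tap.
Stage 1's lower leg becomes R2‖(R3+R4) = 27930 Ω, so V_mid = 28.4 × 27930/102900 = 7.706 V.
Stage 2 is itself unloaded: V_out = V_mid × R4/(R3+R4) = 7.706 × 47000/47390 = 7.64 V.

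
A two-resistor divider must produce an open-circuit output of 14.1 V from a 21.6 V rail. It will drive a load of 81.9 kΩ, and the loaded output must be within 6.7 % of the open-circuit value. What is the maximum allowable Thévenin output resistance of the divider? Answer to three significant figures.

R_th ≤ 5.88 kΩ

Loading drop = R_th/(R_th + R_L) ≤ 0.0670, so R_th ≤ R_L · ε/(1−ε) = 81.9 kΩ × 0.0670/0.9330 = 5.88 kΩ.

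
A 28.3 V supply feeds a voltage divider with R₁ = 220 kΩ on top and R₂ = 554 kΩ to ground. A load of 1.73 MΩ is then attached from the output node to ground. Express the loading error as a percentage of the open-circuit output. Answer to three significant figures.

8.34 %

Unloaded V = 28.3 × 554/774.0 = 20.256 V.
Loaded: R₂‖R_L = 419.6 kΩ, giving V = 28.3 × 419.6/639.6 = 18.566 V.
Drop = (20.256 − 18.566) / 20.256 = 8.34 %.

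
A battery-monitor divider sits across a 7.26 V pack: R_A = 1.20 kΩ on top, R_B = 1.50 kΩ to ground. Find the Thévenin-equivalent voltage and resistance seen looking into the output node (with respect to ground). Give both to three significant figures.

V_th = 4.03 V, R_th = 667 Ω

V_th is the open-circuit tap voltage: 7.26 × 1.50/(1.20 + 1.50) = 4.03 V.
With the supply zeroed, R_A and R_B appear in parallel from the tap: R_th = R_A‖R_B = (1.20 × 1.50)/2.700 = 667 Ω.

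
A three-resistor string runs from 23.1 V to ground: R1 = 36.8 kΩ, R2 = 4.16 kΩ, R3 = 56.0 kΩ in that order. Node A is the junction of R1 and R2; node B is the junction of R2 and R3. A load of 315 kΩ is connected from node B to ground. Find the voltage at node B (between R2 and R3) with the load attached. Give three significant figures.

At node B, R3 is in parallel with the load: R3‖R_L = 47.55 kΩ.
Below node A the resistance is R2 + (R3‖R_L) = 51.71 kΩ, so V_A = 23.1 × 51.71/88.51 = 13.50 V.
Then V_B = V_A × (R3‖R_L)/(R2 + R3‖R_L) = 13.50 × 47.55/51.71 = 12.4 V.

V ≈ 12.4 V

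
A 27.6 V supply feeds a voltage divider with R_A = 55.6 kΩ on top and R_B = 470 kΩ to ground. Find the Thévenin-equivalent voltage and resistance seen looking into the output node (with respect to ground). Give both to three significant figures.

V_th is the open-circuit tap voltage: 27.6 × 470/(55.6 + 470) = 24.7 V.
With the supply zeroed, R_A and R_B appear in parallel from the tap: R_th = R_A‖R_B = (55.6 × 470)/525.6 = 49.7 kΩ.

V_th = 24.7 V, R_th = 49.7 kΩ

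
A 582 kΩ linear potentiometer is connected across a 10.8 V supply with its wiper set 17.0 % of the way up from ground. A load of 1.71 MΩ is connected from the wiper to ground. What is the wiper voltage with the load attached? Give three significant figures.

The wiper splits the pot into (1−α)R = 483.1 kΩ above and αR = 98.94 kΩ below.
Lower section ‖ load = 93.53 kΩ.
V_wiper = 10.8 × 93.53/(483.1 + 93.53) = 1.75 V.

V ≈ 1.75 V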